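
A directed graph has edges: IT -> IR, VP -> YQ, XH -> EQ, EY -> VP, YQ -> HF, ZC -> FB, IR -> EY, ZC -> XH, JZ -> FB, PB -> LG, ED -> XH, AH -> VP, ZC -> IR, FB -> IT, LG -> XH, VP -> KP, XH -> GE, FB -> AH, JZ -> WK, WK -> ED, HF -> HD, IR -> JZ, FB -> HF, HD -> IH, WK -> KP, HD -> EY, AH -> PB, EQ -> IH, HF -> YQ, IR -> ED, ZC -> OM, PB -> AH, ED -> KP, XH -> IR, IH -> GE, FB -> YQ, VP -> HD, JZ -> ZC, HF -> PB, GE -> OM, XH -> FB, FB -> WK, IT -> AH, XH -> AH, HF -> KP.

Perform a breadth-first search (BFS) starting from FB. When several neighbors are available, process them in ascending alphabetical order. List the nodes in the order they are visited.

FB, AH, HF, IT, WK, YQ, PB, VP, HD, KP, IR, ED, LG, EY, IH, JZ, XH, GE, ZC, EQ, OM

Visit FB; enqueue AH, HF, IT, WK, YQ → queue [AH, HF, IT, WK, YQ]
Visit AH; enqueue PB, VP → queue [HF, IT, WK, YQ, PB, VP]
Visit HF; enqueue HD, KP → queue [IT, WK, YQ, PB, VP, HD, KP]
Visit IT; enqueue IR → queue [WK, YQ, PB, VP, HD, KP, IR]
Visit WK; enqueue ED → queue [YQ, PB, VP, HD, KP, IR, ED]
Visit YQ → queue [PB, VP, HD, KP, IR, ED]
Visit PB; enqueue LG → queue [VP, HD, KP, IR, ED, LG]
Visit VP → queue [HD, KP, IR, ED, LG]
Visit HD; enqueue EY, IH → queue [KP, IR, ED, LG, EY, IH]
Visit KP → queue [IR, ED, LG, EY, IH]
Visit IR; enqueue JZ → queue [ED, LG, EY, IH, JZ]
Visit ED; enqueue XH → queue [LG, EY, IH, JZ, XH]
Visit LG → queue [EY, IH, JZ, XH]
Visit EY → queue [IH, JZ, XH]
Visit IH; enqueue GE → queue [JZ, XH, GE]
Visit JZ; enqueue ZC → queue [XH, GE, ZC]
Visit XH; enqueue EQ → queue [GE, ZC, EQ]
Visit GE; enqueue OM → queue [ZC, EQ, OM]
Visit ZC → queue [EQ, OM]
Visit EQ → queue [OM]
Visit OM → queue []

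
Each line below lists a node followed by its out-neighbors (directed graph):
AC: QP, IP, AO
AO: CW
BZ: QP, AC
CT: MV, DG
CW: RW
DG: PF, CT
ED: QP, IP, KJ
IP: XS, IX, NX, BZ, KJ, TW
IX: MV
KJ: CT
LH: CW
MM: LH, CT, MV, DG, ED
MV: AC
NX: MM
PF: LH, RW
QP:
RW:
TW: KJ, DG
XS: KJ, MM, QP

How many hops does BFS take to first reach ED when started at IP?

Level 0: IP
Level 1: BZ, IX, KJ, NX, TW, XS
Level 2: AC, CT, DG, MM, MV, QP
Level 3: AO, ED, LH, PF
Level 4: CW, RW
ED first appears at level 3.

3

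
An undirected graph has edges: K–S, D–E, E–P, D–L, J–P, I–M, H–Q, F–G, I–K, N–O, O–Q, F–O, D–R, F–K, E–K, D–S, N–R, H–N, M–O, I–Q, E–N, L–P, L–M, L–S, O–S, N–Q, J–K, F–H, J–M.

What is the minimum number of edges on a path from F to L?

Level 0: F
Level 1: G, H, K, O
Level 2: E, I, J, M, N, Q, S
Level 3: D, L, P, R
L first appears at level 3.

3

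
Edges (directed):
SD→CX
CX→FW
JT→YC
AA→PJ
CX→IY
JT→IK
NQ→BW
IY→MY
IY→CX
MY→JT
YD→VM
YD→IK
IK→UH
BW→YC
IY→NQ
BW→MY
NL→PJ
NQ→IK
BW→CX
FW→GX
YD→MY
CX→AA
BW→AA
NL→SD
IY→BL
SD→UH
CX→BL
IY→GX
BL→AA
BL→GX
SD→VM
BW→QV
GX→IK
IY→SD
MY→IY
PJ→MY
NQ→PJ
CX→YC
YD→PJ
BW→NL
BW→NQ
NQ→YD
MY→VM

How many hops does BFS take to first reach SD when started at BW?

Level 0: BW
Level 1: AA, CX, MY, NL, NQ, QV, YC
Level 2: BL, FW, IK, IY, JT, PJ, SD, VM, YD
Level 3: GX, UH
SD first appears at level 2.

2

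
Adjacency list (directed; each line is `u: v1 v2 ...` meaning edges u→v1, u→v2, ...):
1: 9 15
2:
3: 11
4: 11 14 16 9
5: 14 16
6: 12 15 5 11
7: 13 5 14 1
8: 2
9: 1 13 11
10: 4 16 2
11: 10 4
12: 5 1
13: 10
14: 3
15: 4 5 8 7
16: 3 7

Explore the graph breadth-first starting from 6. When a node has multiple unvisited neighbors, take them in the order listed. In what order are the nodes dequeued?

6, 12, 15, 5, 11, 1, 4, 8, 7, 14, 16, 10, 9, 2, 13, 3

Visit 6; enqueue 12, 15, 5, 11 → queue [12, 15, 5, 11]
Visit 12; enqueue 1 → queue [15, 5, 11, 1]
Visit 15; enqueue 4, 8, 7 → queue [5, 11, 1, 4, 8, 7]
Visit 5; enqueue 14, 16 → queue [11, 1, 4, 8, 7, 14, 16]
Visit 11; enqueue 10 → queue [1, 4, 8, 7, 14, 16, 10]
Visit 1; enqueue 9 → queue [4, 8, 7, 14, 16, 10, 9]
Visit 4 → queue [8, 7, 14, 16, 10, 9]
Visit 8; enqueue 2 → queue [7, 14, 16, 10, 9, 2]
Visit 7; enqueue 13 → queue [14, 16, 10, 9, 2, 13]
Visit 14; enqueue 3 → queue [16, 10, 9, 2, 13, 3]
Visit 16 → queue [10, 9, 2, 13, 3]
Visit 10 → queue [9, 2, 13, 3]
Visit 9 → queue [2, 13, 3]
Visit 2 → queue [13, 3]
Visit 13 → queue [3]
Visit 3 → queue []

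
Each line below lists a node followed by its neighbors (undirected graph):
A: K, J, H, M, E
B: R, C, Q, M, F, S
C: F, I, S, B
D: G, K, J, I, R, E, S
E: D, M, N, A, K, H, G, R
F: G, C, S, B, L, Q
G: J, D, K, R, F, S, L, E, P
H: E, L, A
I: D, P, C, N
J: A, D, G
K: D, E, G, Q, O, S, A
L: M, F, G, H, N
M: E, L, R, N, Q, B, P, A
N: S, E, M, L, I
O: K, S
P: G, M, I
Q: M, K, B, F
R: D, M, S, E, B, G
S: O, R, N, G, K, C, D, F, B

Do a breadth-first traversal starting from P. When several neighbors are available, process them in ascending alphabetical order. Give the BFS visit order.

P, G, I, M, D, E, F, J, K, L, R, S, C, N, A, B, Q, H, O

Visit P; enqueue G, I, M → queue [G, I, M]
Visit G; enqueue D, E, F, J, K, L, R, S → queue [I, M, D, E, F, J, K, L, R, S]
Visit I; enqueue C, N → queue [M, D, E, F, J, K, L, R, S, C, N]
Visit M; enqueue A, B, Q → queue [D, E, F, J, K, L, R, S, C, N, A, B, Q]
Visit D → queue [E, F, J, K, L, R, S, C, N, A, B, Q]
Visit E; enqueue H → queue [F, J, K, L, R, S, C, N, A, B, Q, H]
Visit F → queue [J, K, L, R, S, C, N, A, B, Q, H]
Visit J → queue [K, L, R, S, C, N, A, B, Q, H]
Visit K; enqueue O → queue [L, R, S, C, N, A, B, Q, H, O]
Visit L → queue [R, S, C, N, A, B, Q, H, O]
Visit R → queue [S, C, N, A, B, Q, H, O]
Visit S → queue [C, N, A, B, Q, H, O]
Visit C → queue [N, A, B, Q, H, O]
Visit N → queue [A, B, Q, H, O]
Visit A → queue [B, Q, H, O]
Visit B → queue [Q, H, O]
Visit Q → queue [H, O]
Visit H → queue [O]
Visit O → queue []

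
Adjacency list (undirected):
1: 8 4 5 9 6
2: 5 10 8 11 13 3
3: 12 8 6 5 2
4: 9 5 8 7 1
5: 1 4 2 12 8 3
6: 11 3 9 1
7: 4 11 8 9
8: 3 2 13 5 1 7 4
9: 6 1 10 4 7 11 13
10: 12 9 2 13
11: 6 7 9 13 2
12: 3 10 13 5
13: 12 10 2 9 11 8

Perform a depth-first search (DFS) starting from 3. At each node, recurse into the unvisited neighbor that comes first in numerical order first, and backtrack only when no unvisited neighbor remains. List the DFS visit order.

3 -> 2 -> 5 -> 1 -> 4 -> 7 -> 8 -> 13 -> 9 -> 6 -> 11 -> 10 -> 12

Visit 3
3 → 2
2 → 5
5 → 1
1 → 4
4 → 7
7 → 8
8 → 13
13 → 9
9 → 6
6 → 11
9 → 10
10 → 12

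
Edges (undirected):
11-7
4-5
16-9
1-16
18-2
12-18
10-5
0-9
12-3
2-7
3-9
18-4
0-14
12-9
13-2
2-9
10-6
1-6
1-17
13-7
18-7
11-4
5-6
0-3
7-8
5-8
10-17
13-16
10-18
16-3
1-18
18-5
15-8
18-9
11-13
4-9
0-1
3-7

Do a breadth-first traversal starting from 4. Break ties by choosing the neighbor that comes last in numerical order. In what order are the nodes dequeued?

Visit 4; enqueue 18, 11, 9, 5 → queue [18, 11, 9, 5]
Visit 18; enqueue 12, 10, 7, 2, 1 → queue [11, 9, 5, 12, 10, 7, 2, 1]
Visit 11; enqueue 13 → queue [9, 5, 12, 10, 7, 2, 1, 13]
Visit 9; enqueue 16, 3, 0 → queue [5, 12, 10, 7, 2, 1, 13, 16, 3, 0]
Visit 5; enqueue 8, 6 → queue [12, 10, 7, 2, 1, 13, 16, 3, 0, 8, 6]
Visit 12 → queue [10, 7, 2, 1, 13, 16, 3, 0, 8, 6]
Visit 10; enqueue 17 → queue [7, 2, 1, 13, 16, 3, 0, 8, 6, 17]
Visit 7 → queue [2, 1, 13, 16, 3, 0, 8, 6, 17]
Visit 2 → queue [1, 13, 16, 3, 0, 8, 6, 17]
Visit 1 → queue [13, 16, 3, 0, 8, 6, 17]
Visit 13 → queue [16, 3, 0, 8, 6, 17]
Visit 16 → queue [3, 0, 8, 6, 17]
Visit 3 → queue [0, 8, 6, 17]
Visit 0; enqueue 14 → queue [8, 6, 17, 14]
Visit 8; enqueue 15 → queue [6, 17, 14, 15]
Visit 6 → queue [17, 14, 15]
Visit 17 → queue [14, 15]
Visit 14 → queue [15]
Visit 15 → queue []

4 -> 18 -> 11 -> 9 -> 5 -> 12 -> 10 -> 7 -> 2 -> 1 -> 13 -> 16 -> 3 -> 0 -> 8 -> 6 -> 17 -> 14 -> 15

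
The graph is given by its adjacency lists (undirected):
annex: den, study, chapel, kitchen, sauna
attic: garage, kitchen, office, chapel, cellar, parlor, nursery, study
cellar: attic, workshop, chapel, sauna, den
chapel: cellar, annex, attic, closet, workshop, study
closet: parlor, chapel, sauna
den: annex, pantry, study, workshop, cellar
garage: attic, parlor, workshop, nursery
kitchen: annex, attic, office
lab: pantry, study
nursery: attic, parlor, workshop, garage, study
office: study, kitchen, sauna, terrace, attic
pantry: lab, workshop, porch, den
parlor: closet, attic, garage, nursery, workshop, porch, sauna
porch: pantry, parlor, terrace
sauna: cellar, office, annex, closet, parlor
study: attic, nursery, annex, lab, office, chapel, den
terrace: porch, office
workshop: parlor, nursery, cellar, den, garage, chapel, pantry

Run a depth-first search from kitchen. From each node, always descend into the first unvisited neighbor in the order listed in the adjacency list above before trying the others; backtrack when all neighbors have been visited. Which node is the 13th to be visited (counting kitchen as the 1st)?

Visit kitchen
kitchen → annex
annex → den
den → pantry
pantry → lab
lab → study
study → attic
attic → garage
garage → parlor
parlor → closet
closet → chapel
chapel → cellar
cellar → workshop
workshop → nursery
cellar → sauna
sauna → office
office → terrace
terrace → porch

Visit order: kitchen, annex, den, pantry, lab, study, attic, garage, parlor, closet, chapel, cellar, workshop, nursery, sauna, office, terrace, porch

workshop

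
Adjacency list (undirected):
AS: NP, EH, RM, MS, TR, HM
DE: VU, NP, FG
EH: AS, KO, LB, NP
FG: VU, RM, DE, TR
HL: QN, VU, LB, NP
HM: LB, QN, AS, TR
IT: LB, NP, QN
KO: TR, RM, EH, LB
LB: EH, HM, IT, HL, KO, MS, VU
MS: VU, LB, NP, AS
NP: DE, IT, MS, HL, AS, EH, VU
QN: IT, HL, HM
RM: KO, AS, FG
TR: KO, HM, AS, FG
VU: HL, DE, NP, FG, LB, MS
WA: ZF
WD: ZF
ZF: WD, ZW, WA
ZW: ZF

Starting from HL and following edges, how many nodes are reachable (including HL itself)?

BFS from HL visits: HL, VU, QN, NP, LB, MS, FG, DE, IT, HM, EH, AS, KO, TR, RM
Reachable nodes: 15 of 19 total.

15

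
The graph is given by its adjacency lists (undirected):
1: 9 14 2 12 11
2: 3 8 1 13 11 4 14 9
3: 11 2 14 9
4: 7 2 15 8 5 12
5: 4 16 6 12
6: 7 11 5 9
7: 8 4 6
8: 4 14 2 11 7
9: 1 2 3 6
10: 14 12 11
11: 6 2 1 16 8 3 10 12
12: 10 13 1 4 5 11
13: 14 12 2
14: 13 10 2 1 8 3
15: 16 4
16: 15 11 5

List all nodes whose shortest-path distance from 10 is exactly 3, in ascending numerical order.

7, 9, 15

Level 0: 10
Level 1: 11, 12, 14
Level 2: 1, 2, 3, 4, 5, 6, 8, 13, 16
Level 3: 7, 9, 15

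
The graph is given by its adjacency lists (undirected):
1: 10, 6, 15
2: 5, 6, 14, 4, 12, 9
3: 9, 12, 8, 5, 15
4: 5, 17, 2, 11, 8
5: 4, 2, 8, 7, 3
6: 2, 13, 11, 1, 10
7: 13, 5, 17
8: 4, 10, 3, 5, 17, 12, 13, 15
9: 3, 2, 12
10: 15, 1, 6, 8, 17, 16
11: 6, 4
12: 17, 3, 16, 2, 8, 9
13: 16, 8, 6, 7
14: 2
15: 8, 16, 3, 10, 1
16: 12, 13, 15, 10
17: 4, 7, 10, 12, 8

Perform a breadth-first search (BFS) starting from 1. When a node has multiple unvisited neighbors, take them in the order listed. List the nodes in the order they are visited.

1, 10, 6, 15, 8, 17, 16, 2, 13, 11, 3, 4, 5, 12, 7, 14, 9

Visit 1; enqueue 10, 6, 15 → queue [10, 6, 15]
Visit 10; enqueue 8, 17, 16 → queue [6, 15, 8, 17, 16]
Visit 6; enqueue 2, 13, 11 → queue [15, 8, 17, 16, 2, 13, 11]
Visit 15; enqueue 3 → queue [8, 17, 16, 2, 13, 11, 3]
Visit 8; enqueue 4, 5, 12 → queue [17, 16, 2, 13, 11, 3, 4, 5, 12]
Visit 17; enqueue 7 → queue [16, 2, 13, 11, 3, 4, 5, 12, 7]
Visit 16 → queue [2, 13, 11, 3, 4, 5, 12, 7]
Visit 2; enqueue 14, 9 → queue [13, 11, 3, 4, 5, 12, 7, 14, 9]
Visit 13 → queue [11, 3, 4, 5, 12, 7, 14, 9]
Visit 11 → queue [3, 4, 5, 12, 7, 14, 9]
Visit 3 → queue [4, 5, 12, 7, 14, 9]
Visit 4 → queue [5, 12, 7, 14, 9]
Visit 5 → queue [12, 7, 14, 9]
Visit 12 → queue [7, 14, 9]
Visit 7 → queue [14, 9]
Visit 14 → queue [9]
Visit 9 → queue []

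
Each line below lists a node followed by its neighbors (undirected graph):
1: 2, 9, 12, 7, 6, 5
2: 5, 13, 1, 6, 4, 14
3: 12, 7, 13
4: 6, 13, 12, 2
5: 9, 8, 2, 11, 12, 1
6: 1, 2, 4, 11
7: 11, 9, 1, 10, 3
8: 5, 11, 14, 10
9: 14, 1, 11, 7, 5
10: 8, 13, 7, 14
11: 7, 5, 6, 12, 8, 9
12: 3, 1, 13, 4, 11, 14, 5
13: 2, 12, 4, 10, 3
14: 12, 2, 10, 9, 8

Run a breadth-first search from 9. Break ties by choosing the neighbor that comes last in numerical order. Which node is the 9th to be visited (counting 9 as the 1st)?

8

Visit 9; enqueue 14, 11, 7, 5, 1 → queue [14, 11, 7, 5, 1]
Visit 14; enqueue 12, 10, 8, 2 → queue [11, 7, 5, 1, 12, 10, 8, 2]
Visit 11; enqueue 6 → queue [7, 5, 1, 12, 10, 8, 2, 6]
Visit 7; enqueue 3 → queue [5, 1, 12, 10, 8, 2, 6, 3]
Visit 5 → queue [1, 12, 10, 8, 2, 6, 3]
Visit 1 → queue [12, 10, 8, 2, 6, 3]
Visit 12; enqueue 13, 4 → queue [10, 8, 2, 6, 3, 13, 4]
Visit 10 → queue [8, 2, 6, 3, 13, 4]
Visit 8 → queue [2, 6, 3, 13, 4]
Visit 2 → queue [6, 3, 13, 4]
Visit 6 → queue [3, 13, 4]
Visit 3 → queue [13, 4]
Visit 13 → queue [4]
Visit 4 → queue []

Visit order: 9, 14, 11, 7, 5, 1, 12, 10, 8, 2, 6, 3, 13, 4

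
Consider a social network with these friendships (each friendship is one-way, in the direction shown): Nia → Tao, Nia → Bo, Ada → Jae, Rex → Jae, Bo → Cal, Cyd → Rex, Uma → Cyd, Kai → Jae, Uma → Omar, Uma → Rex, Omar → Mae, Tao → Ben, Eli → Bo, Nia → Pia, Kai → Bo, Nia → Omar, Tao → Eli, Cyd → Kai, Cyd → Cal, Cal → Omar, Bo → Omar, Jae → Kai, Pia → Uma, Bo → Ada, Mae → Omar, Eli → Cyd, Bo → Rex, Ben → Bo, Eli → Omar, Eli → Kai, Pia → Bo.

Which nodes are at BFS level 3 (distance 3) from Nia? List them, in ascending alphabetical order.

Level 0: Nia
Level 1: Bo, Omar, Pia, Tao
Level 2: Ada, Ben, Cal, Eli, Mae, Rex, Uma
Level 3: Cyd, Jae, Kai

Cyd, Jae, Kai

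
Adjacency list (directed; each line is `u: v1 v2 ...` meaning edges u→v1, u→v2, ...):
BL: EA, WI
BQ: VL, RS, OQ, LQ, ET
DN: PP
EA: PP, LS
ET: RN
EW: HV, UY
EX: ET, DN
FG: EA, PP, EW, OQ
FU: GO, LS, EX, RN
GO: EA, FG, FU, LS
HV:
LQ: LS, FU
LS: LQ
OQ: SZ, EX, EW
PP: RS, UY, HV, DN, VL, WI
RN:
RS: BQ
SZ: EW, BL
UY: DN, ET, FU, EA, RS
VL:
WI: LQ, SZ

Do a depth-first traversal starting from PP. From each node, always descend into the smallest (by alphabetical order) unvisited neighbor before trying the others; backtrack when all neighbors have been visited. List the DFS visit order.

Visit PP
PP → DN
PP → HV
PP → RS
RS → BQ
BQ → ET
ET → RN
BQ → LQ
LQ → FU
FU → EX
FU → GO
GO → EA
EA → LS
GO → FG
FG → EW
EW → UY
FG → OQ
OQ → SZ
SZ → BL
BL → WI
BQ → VL

PP, DN, HV, RS, BQ, ET, RN, LQ, FU, EX, GO, EA, LS, FG, EW, UY, OQ, SZ, BL, WI, VL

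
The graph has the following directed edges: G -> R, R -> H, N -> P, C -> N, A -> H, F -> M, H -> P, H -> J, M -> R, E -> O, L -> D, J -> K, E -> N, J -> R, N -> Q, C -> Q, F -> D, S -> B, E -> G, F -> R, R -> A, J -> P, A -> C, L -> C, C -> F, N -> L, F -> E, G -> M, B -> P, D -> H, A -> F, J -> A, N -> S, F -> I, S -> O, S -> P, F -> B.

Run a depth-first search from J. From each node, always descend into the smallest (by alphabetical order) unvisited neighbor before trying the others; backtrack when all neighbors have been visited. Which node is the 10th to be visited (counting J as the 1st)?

Visit J
J → A
A → C
C → F
F → B
B → P
F → D
D → H
F → E
E → G
G → M
M → R
E → N
N → L
N → Q
N → S
S → O
F → I
J → K

Visit order: J, A, C, F, B, P, D, H, E, G, M, R, N, L, Q, S, O, I, K

G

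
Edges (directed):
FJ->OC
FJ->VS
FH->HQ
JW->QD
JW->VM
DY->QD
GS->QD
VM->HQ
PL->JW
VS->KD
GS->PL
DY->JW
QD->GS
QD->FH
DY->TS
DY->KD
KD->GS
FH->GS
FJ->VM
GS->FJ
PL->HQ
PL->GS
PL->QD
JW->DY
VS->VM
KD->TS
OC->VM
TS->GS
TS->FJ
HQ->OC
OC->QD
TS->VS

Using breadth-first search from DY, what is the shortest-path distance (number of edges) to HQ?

Level 0: DY
Level 1: JW, KD, QD, TS
Level 2: FH, FJ, GS, VM, VS
Level 3: HQ, OC, PL
HQ first appears at level 3.

3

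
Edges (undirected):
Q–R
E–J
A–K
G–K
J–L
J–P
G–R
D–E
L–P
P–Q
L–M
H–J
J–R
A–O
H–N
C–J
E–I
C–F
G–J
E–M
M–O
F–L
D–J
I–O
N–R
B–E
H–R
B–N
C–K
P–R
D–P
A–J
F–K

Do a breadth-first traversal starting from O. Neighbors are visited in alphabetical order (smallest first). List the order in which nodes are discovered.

Visit O; enqueue A, I, M → queue [A, I, M]
Visit A; enqueue J, K → queue [I, M, J, K]
Visit I; enqueue E → queue [M, J, K, E]
Visit M; enqueue L → queue [J, K, E, L]
Visit J; enqueue C, D, G, H, P, R → queue [K, E, L, C, D, G, H, P, R]
Visit K; enqueue F → queue [E, L, C, D, G, H, P, R, F]
Visit E; enqueue B → queue [L, C, D, G, H, P, R, F, B]
Visit L → queue [C, D, G, H, P, R, F, B]
Visit C → queue [D, G, H, P, R, F, B]
Visit D → queue [G, H, P, R, F, B]
Visit G → queue [H, P, R, F, B]
Visit H; enqueue N → queue [P, R, F, B, N]
Visit P; enqueue Q → queue [R, F, B, N, Q]
Visit R → queue [F, B, N, Q]
Visit F → queue [B, N, Q]
Visit B → queue [N, Q]
Visit N → queue [Q]
Visit Q → queue []

O, A, I, M, J, K, E, L, C, D, G, H, P, R, F, B, N, Q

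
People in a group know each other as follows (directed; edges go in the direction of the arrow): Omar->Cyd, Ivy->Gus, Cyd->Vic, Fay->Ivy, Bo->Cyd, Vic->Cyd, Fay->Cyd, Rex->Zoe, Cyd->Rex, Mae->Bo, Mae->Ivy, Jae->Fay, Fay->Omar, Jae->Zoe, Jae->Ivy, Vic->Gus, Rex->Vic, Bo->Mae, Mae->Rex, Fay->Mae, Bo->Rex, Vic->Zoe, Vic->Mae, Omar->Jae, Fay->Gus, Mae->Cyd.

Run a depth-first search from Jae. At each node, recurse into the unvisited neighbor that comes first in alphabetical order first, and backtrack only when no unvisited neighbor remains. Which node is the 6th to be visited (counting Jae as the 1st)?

Visit Jae
Jae → Fay
Fay → Cyd
Cyd → Rex
Rex → Vic
Vic → Gus
Vic → Mae
Mae → Bo
Mae → Ivy
Vic → Zoe
Fay → Omar

Visit order: Jae, Fay, Cyd, Rex, Vic, Gus, Mae, Bo, Ivy, Zoe, Omar

Gus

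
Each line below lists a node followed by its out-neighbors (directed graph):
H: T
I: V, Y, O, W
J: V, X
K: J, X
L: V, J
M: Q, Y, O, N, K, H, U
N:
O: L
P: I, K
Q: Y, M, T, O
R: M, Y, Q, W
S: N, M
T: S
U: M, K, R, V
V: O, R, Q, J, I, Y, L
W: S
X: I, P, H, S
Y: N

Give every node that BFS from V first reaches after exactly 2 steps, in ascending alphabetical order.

Level 0: V
Level 1: I, J, L, O, Q, R, Y
Level 2: M, N, T, W, X
Level 3: H, K, P, S, U

M, N, T, W, X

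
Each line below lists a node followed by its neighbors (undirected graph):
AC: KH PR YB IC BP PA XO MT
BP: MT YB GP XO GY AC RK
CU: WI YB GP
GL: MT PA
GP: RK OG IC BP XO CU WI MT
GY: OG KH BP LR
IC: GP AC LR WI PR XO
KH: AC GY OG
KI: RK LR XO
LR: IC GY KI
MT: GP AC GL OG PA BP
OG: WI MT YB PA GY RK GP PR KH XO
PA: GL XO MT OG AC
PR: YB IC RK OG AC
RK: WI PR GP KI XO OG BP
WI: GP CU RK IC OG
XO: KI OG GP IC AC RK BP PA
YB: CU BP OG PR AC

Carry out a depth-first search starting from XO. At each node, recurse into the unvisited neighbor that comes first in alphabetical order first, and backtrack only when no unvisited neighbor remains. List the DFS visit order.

Visit XO
XO → AC
AC → BP
BP → GP
GP → CU
CU → WI
WI → IC
IC → LR
LR → GY
GY → KH
KH → OG
OG → MT
MT → GL
GL → PA
OG → PR
PR → RK
RK → KI
PR → YB

XO, AC, BP, GP, CU, WI, IC, LR, GY, KH, OG, MT, GL, PA, PR, RK, KI, YB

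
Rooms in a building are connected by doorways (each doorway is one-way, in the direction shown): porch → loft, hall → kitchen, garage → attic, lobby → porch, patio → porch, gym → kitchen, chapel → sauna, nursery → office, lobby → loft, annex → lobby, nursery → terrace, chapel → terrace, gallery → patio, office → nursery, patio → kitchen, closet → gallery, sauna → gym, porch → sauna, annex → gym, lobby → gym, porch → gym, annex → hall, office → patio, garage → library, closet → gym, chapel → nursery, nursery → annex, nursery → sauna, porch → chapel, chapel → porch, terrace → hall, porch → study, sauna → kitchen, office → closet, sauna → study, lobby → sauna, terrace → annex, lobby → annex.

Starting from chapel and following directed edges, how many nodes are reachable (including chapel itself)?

16

BFS from chapel visits: chapel, terrace, sauna, porch, nursery, hall, annex, study, kitchen, gym, loft, office, lobby, patio, closet, gallery
Reachable nodes: 16 of 19 total.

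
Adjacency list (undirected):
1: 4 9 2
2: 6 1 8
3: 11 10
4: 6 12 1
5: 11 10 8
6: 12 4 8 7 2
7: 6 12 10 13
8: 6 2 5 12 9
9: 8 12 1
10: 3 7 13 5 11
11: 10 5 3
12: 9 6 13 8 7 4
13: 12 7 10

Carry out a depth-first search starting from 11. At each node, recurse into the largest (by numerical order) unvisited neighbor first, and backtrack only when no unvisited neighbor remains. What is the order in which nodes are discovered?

Visit 11
11 → 10
10 → 13
13 → 12
12 → 9
9 → 8
8 → 6
6 → 7
6 → 4
4 → 1
1 → 2
8 → 5
10 → 3

11, 10, 13, 12, 9, 8, 6, 7, 4, 1, 2, 5, 3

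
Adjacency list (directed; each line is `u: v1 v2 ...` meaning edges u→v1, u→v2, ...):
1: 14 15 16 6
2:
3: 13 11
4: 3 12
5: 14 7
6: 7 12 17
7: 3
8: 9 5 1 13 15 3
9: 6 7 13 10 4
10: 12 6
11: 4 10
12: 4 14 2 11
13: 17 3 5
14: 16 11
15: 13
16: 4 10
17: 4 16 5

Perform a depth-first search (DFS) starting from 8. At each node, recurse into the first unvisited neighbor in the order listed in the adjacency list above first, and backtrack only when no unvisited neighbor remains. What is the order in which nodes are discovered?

8 → 9 → 6 → 7 → 3 → 13 → 17 → 4 → 12 → 14 → 16 → 10 → 11 → 2 → 5 → 1 → 15

Visit 8
8 → 9
9 → 6
6 → 7
7 → 3
3 → 13
13 → 17
17 → 4
4 → 12
12 → 14
14 → 16
16 → 10
14 → 11
12 → 2
17 → 5
8 → 1
1 → 15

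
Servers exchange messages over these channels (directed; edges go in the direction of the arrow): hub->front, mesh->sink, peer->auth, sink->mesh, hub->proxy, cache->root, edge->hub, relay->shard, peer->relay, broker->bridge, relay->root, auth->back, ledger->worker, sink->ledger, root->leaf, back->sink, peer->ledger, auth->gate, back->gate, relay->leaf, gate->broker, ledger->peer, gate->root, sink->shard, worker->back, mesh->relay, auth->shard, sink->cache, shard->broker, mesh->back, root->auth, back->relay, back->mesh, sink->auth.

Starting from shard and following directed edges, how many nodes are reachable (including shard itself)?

BFS from shard visits: shard, broker, bridge
Reachable nodes: 3 of 19 total.

3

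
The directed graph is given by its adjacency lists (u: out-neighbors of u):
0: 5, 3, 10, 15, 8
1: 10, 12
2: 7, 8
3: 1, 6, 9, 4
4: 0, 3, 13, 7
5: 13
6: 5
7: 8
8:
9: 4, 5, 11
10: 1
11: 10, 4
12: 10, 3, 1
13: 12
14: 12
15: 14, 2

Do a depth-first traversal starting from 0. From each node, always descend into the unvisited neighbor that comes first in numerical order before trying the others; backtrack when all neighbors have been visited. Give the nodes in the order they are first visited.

0 3 1 10 12 4 7 8 13 6 5 9 11 15 2 14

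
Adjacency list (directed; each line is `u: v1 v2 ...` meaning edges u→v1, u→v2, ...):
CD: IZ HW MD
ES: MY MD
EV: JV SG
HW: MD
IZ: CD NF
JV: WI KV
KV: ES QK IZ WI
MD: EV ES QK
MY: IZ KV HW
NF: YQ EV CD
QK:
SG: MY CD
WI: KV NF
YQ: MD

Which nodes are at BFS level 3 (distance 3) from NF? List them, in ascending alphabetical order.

ES, KV, MY, QK, WI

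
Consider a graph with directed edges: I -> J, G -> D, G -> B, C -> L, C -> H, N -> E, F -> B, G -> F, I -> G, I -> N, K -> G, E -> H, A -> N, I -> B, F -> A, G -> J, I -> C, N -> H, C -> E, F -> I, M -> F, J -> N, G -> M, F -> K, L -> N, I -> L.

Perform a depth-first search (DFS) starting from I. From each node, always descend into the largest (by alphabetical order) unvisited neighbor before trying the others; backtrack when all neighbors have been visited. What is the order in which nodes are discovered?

I -> N -> H -> E -> L -> J -> G -> M -> F -> K -> B -> A -> D -> C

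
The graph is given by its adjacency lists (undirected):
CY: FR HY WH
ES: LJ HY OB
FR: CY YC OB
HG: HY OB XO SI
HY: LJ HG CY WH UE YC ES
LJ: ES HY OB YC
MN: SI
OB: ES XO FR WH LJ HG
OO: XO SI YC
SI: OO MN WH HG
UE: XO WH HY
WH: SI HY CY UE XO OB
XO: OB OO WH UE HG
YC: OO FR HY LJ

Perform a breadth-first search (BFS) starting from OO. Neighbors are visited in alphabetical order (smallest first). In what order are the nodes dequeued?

OO SI XO YC HG MN WH OB UE FR HY LJ CY ES

Visit OO; enqueue SI, XO, YC → queue [SI, XO, YC]
Visit SI; enqueue HG, MN, WH → queue [XO, YC, HG, MN, WH]
Visit XO; enqueue OB, UE → queue [YC, HG, MN, WH, OB, UE]
Visit YC; enqueue FR, HY, LJ → queue [HG, MN, WH, OB, UE, FR, HY, LJ]
Visit HG → queue [MN, WH, OB, UE, FR, HY, LJ]
Visit MN → queue [WH, OB, UE, FR, HY, LJ]
Visit WH; enqueue CY → queue [OB, UE, FR, HY, LJ, CY]
Visit OB; enqueue ES → queue [UE, FR, HY, LJ, CY, ES]
Visit UE → queue [FR, HY, LJ, CY, ES]
Visit FR → queue [HY, LJ, CY, ES]
Visit HY → queue [LJ, CY, ES]
Visit LJ → queue [CY, ES]
Visit CY → queue [ES]
Visit ES → queue []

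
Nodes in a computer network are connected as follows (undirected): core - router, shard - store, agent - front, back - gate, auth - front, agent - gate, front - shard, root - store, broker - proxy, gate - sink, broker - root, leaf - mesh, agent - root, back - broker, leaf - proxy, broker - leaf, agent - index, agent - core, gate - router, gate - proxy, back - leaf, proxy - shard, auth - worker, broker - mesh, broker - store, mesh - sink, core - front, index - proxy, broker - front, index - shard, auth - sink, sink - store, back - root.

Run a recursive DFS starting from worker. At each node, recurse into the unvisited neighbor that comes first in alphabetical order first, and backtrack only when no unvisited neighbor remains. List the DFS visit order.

Visit worker
worker → auth
auth → front
front → agent
agent → core
core → router
router → gate
gate → back
back → broker
broker → leaf
leaf → mesh
mesh → sink
sink → store
store → root
store → shard
shard → index
index → proxy

worker → auth → front → agent → core → router → gate → back → broker → leaf → mesh → sink → store → root → shard → index → proxy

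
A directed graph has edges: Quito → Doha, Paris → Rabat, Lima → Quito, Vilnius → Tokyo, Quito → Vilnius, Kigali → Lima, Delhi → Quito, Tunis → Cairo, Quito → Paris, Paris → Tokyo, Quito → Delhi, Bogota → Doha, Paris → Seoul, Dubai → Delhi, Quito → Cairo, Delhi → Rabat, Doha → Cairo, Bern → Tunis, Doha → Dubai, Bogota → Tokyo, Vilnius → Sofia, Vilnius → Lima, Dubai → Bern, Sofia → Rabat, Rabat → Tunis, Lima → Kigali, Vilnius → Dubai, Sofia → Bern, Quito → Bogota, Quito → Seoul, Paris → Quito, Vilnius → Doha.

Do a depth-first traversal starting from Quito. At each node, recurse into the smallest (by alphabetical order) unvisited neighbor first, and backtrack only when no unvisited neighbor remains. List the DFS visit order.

Quito, Bogota, Doha, Cairo, Dubai, Bern, Tunis, Delhi, Rabat, Tokyo, Paris, Seoul, Vilnius, Lima, Kigali, Sofia

Visit Quito
Quito → Bogota
Bogota → Doha
Doha → Cairo
Doha → Dubai
Dubai → Bern
Bern → Tunis
Dubai → Delhi
Delhi → Rabat
Bogota → Tokyo
Quito → Paris
Paris → Seoul
Quito → Vilnius
Vilnius → Lima
Lima → Kigali
Vilnius → Sofia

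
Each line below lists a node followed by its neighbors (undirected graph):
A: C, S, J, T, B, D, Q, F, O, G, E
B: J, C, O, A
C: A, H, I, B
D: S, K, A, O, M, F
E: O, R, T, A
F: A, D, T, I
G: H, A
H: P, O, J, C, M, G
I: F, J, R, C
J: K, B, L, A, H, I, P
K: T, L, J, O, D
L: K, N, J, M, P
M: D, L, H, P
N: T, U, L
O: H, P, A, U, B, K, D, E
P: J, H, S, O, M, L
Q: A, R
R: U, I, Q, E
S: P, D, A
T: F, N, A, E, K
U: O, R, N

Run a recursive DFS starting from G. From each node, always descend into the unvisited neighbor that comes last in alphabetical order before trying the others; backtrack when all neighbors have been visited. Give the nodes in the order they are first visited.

G → H → P → S → D → O → U → R → Q → A → T → N → L → M → K → J → I → F → C → B → E

Visit G
G → H
H → P
P → S
S → D
D → O
O → U
U → R
R → Q
Q → A
A → T
T → N
N → L
L → M
L → K
K → J
J → I
I → F
I → C
C → B
T → E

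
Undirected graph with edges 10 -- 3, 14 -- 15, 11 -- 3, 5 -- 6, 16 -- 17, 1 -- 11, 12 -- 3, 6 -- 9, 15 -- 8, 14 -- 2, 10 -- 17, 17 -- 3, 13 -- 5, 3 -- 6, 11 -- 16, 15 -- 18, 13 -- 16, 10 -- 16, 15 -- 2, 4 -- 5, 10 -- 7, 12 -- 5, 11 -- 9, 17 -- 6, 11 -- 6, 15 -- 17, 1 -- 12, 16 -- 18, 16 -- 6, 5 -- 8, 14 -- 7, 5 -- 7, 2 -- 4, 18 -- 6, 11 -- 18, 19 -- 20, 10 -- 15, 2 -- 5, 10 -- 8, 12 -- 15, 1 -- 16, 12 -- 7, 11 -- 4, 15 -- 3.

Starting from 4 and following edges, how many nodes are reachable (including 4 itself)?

18

BFS from 4 visits: 4, 2, 5, 11, 14, 15, 6, 7, 8, 12, 13, 1, 3, 9, 16, 18, 10, 17
Reachable nodes: 18 of 20 total.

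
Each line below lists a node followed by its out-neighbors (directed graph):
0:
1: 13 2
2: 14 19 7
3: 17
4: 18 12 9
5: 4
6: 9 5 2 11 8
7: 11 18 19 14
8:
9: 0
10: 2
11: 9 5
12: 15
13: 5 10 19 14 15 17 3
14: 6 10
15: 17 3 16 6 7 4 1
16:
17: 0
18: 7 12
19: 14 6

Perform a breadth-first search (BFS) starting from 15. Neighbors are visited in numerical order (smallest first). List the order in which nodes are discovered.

15, 1, 3, 4, 6, 7, 16, 17, 2, 13, 9, 12, 18, 5, 8, 11, 14, 19, 0, 10

Visit 15; enqueue 1, 3, 4, 6, 7, 16, 17 → queue [1, 3, 4, 6, 7, 16, 17]
Visit 1; enqueue 2, 13 → queue [3, 4, 6, 7, 16, 17, 2, 13]
Visit 3 → queue [4, 6, 7, 16, 17, 2, 13]
Visit 4; enqueue 9, 12, 18 → queue [6, 7, 16, 17, 2, 13, 9, 12, 18]
Visit 6; enqueue 5, 8, 11 → queue [7, 16, 17, 2, 13, 9, 12, 18, 5, 8, 11]
Visit 7; enqueue 14, 19 → queue [16, 17, 2, 13, 9, 12, 18, 5, 8, 11, 14, 19]
Visit 16 → queue [17, 2, 13, 9, 12, 18, 5, 8, 11, 14, 19]
Visit 17; enqueue 0 → queue [2, 13, 9, 12, 18, 5, 8, 11, 14, 19, 0]
Visit 2 → queue [13, 9, 12, 18, 5, 8, 11, 14, 19, 0]
Visit 13; enqueue 10 → queue [9, 12, 18, 5, 8, 11, 14, 19, 0, 10]
Visit 9 → queue [12, 18, 5, 8, 11, 14, 19, 0, 10]
Visit 12 → queue [18, 5, 8, 11, 14, 19, 0, 10]
Visit 18 → queue [5, 8, 11, 14, 19, 0, 10]
Visit 5 → queue [8, 11, 14, 19, 0, 10]
Visit 8 → queue [11, 14, 19, 0, 10]
Visit 11 → queue [14, 19, 0, 10]
Visit 14 → queue [19, 0, 10]
Visit 19 → queue [0, 10]
Visit 0 → queue [10]
Visit 10 → queue []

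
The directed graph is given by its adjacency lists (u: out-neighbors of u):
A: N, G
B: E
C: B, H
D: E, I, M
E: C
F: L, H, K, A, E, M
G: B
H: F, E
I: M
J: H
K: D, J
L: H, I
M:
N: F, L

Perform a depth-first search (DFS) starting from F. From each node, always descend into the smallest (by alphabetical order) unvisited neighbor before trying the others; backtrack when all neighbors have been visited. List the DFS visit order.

Visit F
F → A
A → G
G → B
B → E
E → C
C → H
A → N
N → L
L → I
I → M
F → K
K → D
K → J

F A G B E C H N L I M K D J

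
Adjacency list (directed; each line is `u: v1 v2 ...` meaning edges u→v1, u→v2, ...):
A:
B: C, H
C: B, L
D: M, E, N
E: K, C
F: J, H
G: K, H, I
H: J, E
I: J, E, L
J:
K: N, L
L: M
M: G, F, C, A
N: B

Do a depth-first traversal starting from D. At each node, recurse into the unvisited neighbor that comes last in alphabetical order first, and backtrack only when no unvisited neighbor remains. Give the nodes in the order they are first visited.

Visit D
D → N
N → B
B → H
H → J
H → E
E → K
K → L
L → M
M → G
G → I
M → F
M → C
M → A

D N B H J E K L M G I F C A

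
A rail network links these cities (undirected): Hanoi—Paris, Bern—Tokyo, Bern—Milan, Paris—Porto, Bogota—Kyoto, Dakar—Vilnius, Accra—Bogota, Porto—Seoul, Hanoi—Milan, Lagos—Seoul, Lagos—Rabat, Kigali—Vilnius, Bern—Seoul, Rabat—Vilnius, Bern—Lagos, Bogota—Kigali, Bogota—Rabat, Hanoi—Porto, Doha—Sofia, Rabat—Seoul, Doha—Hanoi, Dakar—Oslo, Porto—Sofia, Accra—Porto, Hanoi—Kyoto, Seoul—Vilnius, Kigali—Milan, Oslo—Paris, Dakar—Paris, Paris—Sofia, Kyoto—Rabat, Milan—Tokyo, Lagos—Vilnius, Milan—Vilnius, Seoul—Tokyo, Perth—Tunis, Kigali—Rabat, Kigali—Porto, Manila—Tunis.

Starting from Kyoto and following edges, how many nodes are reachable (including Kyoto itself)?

18

BFS from Kyoto visits: Kyoto, Rabat, Hanoi, Bogota, Vilnius, Seoul, Lagos, Kigali, Porto, Paris, Milan, Doha, Accra, Dakar, Tokyo, Bern, Sofia, Oslo
Reachable nodes: 18 of 21 total.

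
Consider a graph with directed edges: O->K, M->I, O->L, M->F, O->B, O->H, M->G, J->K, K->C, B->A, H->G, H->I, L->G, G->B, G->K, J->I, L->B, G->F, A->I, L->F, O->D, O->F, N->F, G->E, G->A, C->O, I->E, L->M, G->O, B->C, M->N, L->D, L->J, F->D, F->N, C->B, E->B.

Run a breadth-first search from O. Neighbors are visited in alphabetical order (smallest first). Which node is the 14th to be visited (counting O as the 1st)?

Visit O; enqueue B, D, F, H, K, L → queue [B, D, F, H, K, L]
Visit B; enqueue A, C → queue [D, F, H, K, L, A, C]
Visit D → queue [F, H, K, L, A, C]
Visit F; enqueue N → queue [H, K, L, A, C, N]
Visit H; enqueue G, I → queue [K, L, A, C, N, G, I]
Visit K → queue [L, A, C, N, G, I]
Visit L; enqueue J, M → queue [A, C, N, G, I, J, M]
Visit A → queue [C, N, G, I, J, M]
Visit C → queue [N, G, I, J, M]
Visit N → queue [G, I, J, M]
Visit G; enqueue E → queue [I, J, M, E]
Visit I → queue [J, M, E]
Visit J → queue [M, E]
Visit M → queue [E]
Visit E → queue []

Visit order: O, B, D, F, H, K, L, A, C, N, G, I, J, M, E

M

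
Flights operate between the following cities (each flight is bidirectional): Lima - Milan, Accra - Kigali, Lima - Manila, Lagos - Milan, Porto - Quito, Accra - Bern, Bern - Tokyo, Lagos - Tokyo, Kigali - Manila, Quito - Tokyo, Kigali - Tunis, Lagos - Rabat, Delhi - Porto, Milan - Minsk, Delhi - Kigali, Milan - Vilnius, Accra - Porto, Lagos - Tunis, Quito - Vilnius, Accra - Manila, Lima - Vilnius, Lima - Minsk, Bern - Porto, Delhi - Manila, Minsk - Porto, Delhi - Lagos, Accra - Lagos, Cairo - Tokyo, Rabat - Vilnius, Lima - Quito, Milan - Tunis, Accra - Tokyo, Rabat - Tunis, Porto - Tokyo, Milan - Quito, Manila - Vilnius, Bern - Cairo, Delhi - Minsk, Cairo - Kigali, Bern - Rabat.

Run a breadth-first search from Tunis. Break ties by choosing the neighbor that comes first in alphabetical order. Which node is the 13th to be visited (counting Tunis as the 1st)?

Visit Tunis; enqueue Kigali, Lagos, Milan, Rabat → queue [Kigali, Lagos, Milan, Rabat]
Visit Kigali; enqueue Accra, Cairo, Delhi, Manila → queue [Lagos, Milan, Rabat, Accra, Cairo, Delhi, Manila]
Visit Lagos; enqueue Tokyo → queue [Milan, Rabat, Accra, Cairo, Delhi, Manila, Tokyo]
Visit Milan; enqueue Lima, Minsk, Quito, Vilnius → queue [Rabat, Accra, Cairo, Delhi, Manila, Tokyo, Lima, Minsk, Quito, Vilnius]
Visit Rabat; enqueue Bern → queue [Accra, Cairo, Delhi, Manila, Tokyo, Lima, Minsk, Quito, Vilnius, Bern]
Visit Accra; enqueue Porto → queue [Cairo, Delhi, Manila, Tokyo, Lima, Minsk, Quito, Vilnius, Bern, Porto]
Visit Cairo → queue [Delhi, Manila, Tokyo, Lima, Minsk, Quito, Vilnius, Bern, Porto]
Visit Delhi → queue [Manila, Tokyo, Lima, Minsk, Quito, Vilnius, Bern, Porto]
Visit Manila → queue [Tokyo, Lima, Minsk, Quito, Vilnius, Bern, Porto]
Visit Tokyo → queue [Lima, Minsk, Quito, Vilnius, Bern, Porto]
Visit Lima → queue [Minsk, Quito, Vilnius, Bern, Porto]
Visit Minsk → queue [Quito, Vilnius, Bern, Porto]
Visit Quito → queue [Vilnius, Bern, Porto]
Visit Vilnius → queue [Bern, Porto]
Visit Bern → queue [Porto]
Visit Porto → queue []

Visit order: Tunis, Kigali, Lagos, Milan, Rabat, Accra, Cairo, Delhi, Manila, Tokyo, Lima, Minsk, Quito, Vilnius, Bern, Porto

Quito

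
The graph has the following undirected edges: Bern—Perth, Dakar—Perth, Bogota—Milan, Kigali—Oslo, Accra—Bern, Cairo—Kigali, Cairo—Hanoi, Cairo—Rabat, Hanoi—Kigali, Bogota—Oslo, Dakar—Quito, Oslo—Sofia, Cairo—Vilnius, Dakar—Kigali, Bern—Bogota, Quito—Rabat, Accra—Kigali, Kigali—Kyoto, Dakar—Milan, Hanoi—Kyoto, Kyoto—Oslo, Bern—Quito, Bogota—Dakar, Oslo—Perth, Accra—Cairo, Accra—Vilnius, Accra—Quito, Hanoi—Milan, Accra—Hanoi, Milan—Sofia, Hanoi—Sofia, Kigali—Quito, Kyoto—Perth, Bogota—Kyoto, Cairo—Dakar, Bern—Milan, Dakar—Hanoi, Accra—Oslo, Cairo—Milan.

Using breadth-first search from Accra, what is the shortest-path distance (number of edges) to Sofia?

2

Level 0: Accra
Level 1: Bern, Cairo, Hanoi, Kigali, Oslo, Quito, Vilnius
Level 2: Bogota, Dakar, Kyoto, Milan, Perth, Rabat, Sofia
Sofia first appears at level 2.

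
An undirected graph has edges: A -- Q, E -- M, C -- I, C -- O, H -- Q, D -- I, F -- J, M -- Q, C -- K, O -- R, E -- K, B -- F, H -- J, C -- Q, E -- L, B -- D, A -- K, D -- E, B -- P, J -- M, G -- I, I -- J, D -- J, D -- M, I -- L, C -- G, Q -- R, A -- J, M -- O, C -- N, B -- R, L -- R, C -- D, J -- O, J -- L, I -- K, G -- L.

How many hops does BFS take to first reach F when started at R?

2

Level 0: R
Level 1: B, L, O, Q
Level 2: A, C, D, E, F, G, H, I, J, M, P
Level 3: K, N
F first appears at level 2.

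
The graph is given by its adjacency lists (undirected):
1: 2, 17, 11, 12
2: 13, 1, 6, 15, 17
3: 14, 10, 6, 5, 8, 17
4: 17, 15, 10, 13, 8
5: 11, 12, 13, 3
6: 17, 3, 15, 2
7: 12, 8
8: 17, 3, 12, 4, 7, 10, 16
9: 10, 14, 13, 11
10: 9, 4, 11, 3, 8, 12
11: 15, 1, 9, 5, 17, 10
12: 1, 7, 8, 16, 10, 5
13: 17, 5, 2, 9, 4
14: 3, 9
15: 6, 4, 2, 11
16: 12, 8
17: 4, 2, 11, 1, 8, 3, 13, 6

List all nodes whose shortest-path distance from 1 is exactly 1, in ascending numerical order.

2, 11, 12, 17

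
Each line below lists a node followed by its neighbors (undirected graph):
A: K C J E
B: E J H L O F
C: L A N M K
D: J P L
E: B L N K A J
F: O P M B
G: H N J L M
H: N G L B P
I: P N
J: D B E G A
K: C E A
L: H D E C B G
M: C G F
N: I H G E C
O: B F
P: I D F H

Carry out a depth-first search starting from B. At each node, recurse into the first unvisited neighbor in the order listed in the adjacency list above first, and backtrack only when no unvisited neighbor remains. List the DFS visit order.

B, E, L, H, N, I, P, D, J, G, M, C, A, K, F, O

Visit B
B → E
E → L
L → H
H → N
N → I
I → P
P → D
D → J
J → G
G → M
M → C
C → A
A → K
M → F
F → O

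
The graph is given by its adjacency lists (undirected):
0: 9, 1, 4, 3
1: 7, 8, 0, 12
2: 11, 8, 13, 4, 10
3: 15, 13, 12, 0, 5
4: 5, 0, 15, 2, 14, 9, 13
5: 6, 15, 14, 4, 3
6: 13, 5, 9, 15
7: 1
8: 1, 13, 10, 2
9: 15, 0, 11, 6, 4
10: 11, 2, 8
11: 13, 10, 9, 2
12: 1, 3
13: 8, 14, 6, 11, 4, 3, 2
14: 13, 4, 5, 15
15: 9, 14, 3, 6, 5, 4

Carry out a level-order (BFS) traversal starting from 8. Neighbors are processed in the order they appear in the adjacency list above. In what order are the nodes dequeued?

Visit 8; enqueue 1, 13, 10, 2 → queue [1, 13, 10, 2]
Visit 1; enqueue 7, 0, 12 → queue [13, 10, 2, 7, 0, 12]
Visit 13; enqueue 14, 6, 11, 4, 3 → queue [10, 2, 7, 0, 12, 14, 6, 11, 4, 3]
Visit 10 → queue [2, 7, 0, 12, 14, 6, 11, 4, 3]
Visit 2 → queue [7, 0, 12, 14, 6, 11, 4, 3]
Visit 7 → queue [0, 12, 14, 6, 11, 4, 3]
Visit 0; enqueue 9 → queue [12, 14, 6, 11, 4, 3, 9]
Visit 12 → queue [14, 6, 11, 4, 3, 9]
Visit 14; enqueue 5, 15 → queue [6, 11, 4, 3, 9, 5, 15]
Visit 6 → queue [11, 4, 3, 9, 5, 15]
Visit 11 → queue [4, 3, 9, 5, 15]
Visit 4 → queue [3, 9, 5, 15]
Visit 3 → queue [9, 5, 15]
Visit 9 → queue [5, 15]
Visit 5 → queue [15]
Visit 15 → queue []

8 1 13 10 2 7 0 12 14 6 11 4 3 9 5 15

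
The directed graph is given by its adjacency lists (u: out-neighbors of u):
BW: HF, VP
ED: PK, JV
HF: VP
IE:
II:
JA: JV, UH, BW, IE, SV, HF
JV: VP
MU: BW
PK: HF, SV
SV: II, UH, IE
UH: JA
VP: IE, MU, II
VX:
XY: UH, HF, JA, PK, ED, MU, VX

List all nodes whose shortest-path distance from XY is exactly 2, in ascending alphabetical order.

BW, IE, JV, SV, VP

Level 0: XY
Level 1: ED, HF, JA, MU, PK, UH, VX
Level 2: BW, IE, JV, SV, VP
Level 3: II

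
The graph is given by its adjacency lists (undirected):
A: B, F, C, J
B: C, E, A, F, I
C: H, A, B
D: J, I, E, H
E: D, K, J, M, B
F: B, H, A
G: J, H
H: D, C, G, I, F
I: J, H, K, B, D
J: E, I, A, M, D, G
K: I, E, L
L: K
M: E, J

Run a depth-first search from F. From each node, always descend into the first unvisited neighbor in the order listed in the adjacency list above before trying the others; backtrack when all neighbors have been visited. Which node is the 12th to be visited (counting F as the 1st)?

A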